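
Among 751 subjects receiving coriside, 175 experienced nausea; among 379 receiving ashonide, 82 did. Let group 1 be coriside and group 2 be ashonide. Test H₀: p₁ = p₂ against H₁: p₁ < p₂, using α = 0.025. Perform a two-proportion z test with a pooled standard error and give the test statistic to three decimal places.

p̂₁ = 175/751 = 0.23302, p̂₂ = 82/379 = 0.21636.
Pooled p̂ = (175+82)/(751+379) = 257/1130 = 0.22743.
SE = √(p̂(1−p̂)(1/n₁+1/n₂)) = √(0.22743·0.77257·0.00397008) = √(0.000697573) = 0.02641.
z = (0.23302 − 0.21636)/0.02641 = 0.01666/0.02641 = 0.631.
p-value = P(Z < 0.631) ≈ 0.7360. With α = 0.025, fail to reject H₀.

z = 0.631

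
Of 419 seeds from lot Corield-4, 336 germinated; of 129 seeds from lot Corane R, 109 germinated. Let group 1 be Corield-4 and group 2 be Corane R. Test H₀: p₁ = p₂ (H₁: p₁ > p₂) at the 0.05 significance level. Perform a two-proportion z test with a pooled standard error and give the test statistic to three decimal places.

z = -1.094

p̂₁ = 336/419 ≈ 0.80191, p̂₂ = 109/129 ≈ 0.84496.
Pooled p̂ = (336+109)/(419+129) = 445/548 = 0.81204.
SE = √(0.152629 × 0.0101386) = 0.03934.
z = (0.80191 − 0.84496)/0.03934 = -0.04305/0.03934 = -1.094.
p-value = P(Z > -1.094) ≈ 0.8631. With α = 0.05, fail to reject H₀.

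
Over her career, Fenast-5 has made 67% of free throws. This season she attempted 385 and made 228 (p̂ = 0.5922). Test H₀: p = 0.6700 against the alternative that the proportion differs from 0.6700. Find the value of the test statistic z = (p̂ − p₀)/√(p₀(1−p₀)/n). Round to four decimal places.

p̂ = 228/385 ≈ 0.592208.
Under H₀, SE = √(0.67·0.33/385) = √(0.000574286) = 0.023964.
z = (0.592208 − 0.67)/0.023964 = -0.077792/0.023964 = -3.2462.

z = -3.2462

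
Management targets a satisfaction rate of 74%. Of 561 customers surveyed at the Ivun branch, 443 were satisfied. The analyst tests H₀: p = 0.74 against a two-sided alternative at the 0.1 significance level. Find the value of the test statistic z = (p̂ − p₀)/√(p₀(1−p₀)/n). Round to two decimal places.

p̂ = 443/561 = 0.78966.
Standard error under H₀: √(0.74×0.26/561) = 0.01852.
z = (0.78966 − 0.74)/0.01852 = 0.04966/0.01852 = 2.68.
p-value = 2·P(Z > 2.682) ≈ 0.0073, so at α = 0.1 we reject H₀.

z = 2.68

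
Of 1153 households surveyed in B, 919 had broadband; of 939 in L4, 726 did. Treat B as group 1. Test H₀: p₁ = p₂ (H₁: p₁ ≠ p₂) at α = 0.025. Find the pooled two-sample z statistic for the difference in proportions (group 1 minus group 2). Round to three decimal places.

p̂₁ = 919/1153 = 0.79705, p̂₂ = 726/939 = 0.77316.
Pooled p̂ = (919+726)/(1153+939) = 1645/2092 = 0.78633.
SE = √(0.168016 × 0.00193227) = 0.01802.
z = (0.79705 − 0.77316)/0.01802 = 0.02389/0.01802 = 1.326.
p-value = 2·P(Z > 1.326) ≈ 0.1849. With α = 0.025, fail to reject H₀.

z = 1.326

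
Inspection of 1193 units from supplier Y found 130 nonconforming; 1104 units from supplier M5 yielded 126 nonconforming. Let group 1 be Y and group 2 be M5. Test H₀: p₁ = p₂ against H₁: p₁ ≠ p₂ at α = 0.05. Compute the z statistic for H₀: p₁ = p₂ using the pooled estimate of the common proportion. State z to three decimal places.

p̂₁ = 130/1193 ≈ 0.10897, p̂₂ = 126/1104 ≈ 0.11413.
Pooled p̂ = (130+126)/(1193+1104) = 256/2297 = 0.11145.
SE = √(0.0990287 × 0.00174402) = 0.01314.
z = (0.10897 − 0.11413)/0.01314 = -0.00516/0.01314 = -0.393.
p-value = 2·P(Z > 0.393) ≈ 0.6945; since p > α = 0.05, fail to reject H₀.

z = -0.393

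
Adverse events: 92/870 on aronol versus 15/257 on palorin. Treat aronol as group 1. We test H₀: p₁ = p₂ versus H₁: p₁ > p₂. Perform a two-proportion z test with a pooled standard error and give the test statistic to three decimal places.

z = 2.277

p̂₁ = 92/870 = 0.10575, p̂₂ = 15/257 = 0.05837.
Pooled p̂ = (92+15)/(870+257) = 107/1127 = 0.09494.
SE = √(p̂(1−p̂)(1/n₁+1/n₂)) = √(0.09494·0.90506·0.00504048) = √(0.000433119) = 0.02081.
z = (0.10575 − 0.05837)/0.02081 = 0.04738/0.02081 = 2.277.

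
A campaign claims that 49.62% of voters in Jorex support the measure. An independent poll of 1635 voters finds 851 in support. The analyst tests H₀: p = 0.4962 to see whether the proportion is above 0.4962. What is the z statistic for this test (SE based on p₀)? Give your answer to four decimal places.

p̂ = 851/1635 = 0.520489.
SE = √(p₀(1−p₀)/n) = √(0.24999/1635) = 0.012365.
z = (0.520489 − 0.4962)/0.012365 = 0.024289/0.012365 = 1.9643.
p-value = P(Z > 1.964) ≈ 0.0247.

z = 1.9643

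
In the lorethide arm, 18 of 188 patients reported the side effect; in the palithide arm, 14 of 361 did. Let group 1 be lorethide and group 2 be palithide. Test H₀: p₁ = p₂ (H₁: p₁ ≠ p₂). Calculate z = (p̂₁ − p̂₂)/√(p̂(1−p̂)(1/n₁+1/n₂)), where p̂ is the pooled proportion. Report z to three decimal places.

p̂₁ = 18/188 ≈ 0.09574, p̂₂ = 14/361 ≈ 0.03878.
Pooled p̂ = (18+14)/(188+361) = 32/549 = 0.05829.
SE = √(p̂(1−p̂)(1/n₁+1/n₂)) = √(0.05829·0.94171·0.00808923) = √(0.000444021) = 0.02107.
z = (0.09574 − 0.03878)/0.02107 = 0.05696/0.02107 = 2.703.

z = 2.703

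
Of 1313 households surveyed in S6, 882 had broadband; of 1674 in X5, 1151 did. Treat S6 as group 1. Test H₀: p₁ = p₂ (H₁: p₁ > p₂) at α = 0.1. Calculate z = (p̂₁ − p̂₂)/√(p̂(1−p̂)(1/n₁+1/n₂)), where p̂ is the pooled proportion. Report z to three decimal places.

z = -0.921

p̂₁ = 882/1313 ≈ 0.67174, p̂₂ = 1151/1674 ≈ 0.68757.
Pooled p̂ = (882+1151)/(1313+1674) = 2033/2987 = 0.68062.
SE = √(p̂(1−p̂)(1/n₁+1/n₂)) = √(0.68062·0.31938·0.00135899) = √(0.000295414) = 0.01719.
z = (0.67174 − 0.68757)/0.01719 = -0.01583/0.01719 = -0.921.
p-value = P(Z > -0.921) ≈ 0.8215. With α = 0.1, fail to reject H₀.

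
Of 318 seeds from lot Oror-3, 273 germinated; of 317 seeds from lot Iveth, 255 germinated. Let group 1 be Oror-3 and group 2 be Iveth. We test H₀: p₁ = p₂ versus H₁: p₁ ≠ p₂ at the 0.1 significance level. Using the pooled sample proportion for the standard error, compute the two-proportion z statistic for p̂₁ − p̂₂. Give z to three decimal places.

z = 1.820

p̂₁ = 273/318 = 0.85849, p̂₂ = 255/317 = 0.80442.
Pooled p̂ = (273+255)/(318+317) = 528/635 = 0.83150.
SE = √(p̂(1−p̂)(1/n₁+1/n₂)) = √(0.83150·0.16850·0.00629923) = √(0.000882587) = 0.02971.
z = (0.85849 − 0.80442)/0.02971 = 0.05407/0.02971 = 1.820.
p-value = 2·P(Z > 1.820) ≈ 0.0687, so at α = 0.1 we reject H₀.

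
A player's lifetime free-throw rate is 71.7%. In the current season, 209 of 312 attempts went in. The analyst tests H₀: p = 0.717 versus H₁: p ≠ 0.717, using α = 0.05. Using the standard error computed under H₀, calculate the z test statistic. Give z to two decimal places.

p̂ = 209/312 = 0.6699.
Under H₀, SE = √(0.717·0.283/312) = √(0.000650356) = 0.0255.
z = (0.6699 − 0.717)/0.0255 = -0.0471/0.0255 = -1.85.
p-value = 2·P(Z > 1.848) ≈ 0.0646, so at α = 0.05 we fail to reject H₀.

z = -1.85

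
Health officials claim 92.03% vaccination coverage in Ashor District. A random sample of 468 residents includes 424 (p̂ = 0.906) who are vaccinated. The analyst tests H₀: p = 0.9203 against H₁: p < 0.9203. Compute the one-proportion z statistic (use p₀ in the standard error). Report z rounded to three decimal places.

z = -1.144

p̂ = 424/468 ≈ 0.90598.
SE = √(p₀(1−p₀)/n) = √(0.073348/468) = 0.01252.
z = (0.90598 − 0.9203)/0.01252 = -0.01432/0.01252 = -1.144.
p-value = P(Z < -1.144) ≈ 0.1264.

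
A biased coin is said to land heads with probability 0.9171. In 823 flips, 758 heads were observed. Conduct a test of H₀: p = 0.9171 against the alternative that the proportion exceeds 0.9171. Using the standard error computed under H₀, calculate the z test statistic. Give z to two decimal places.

p̂ = 758/823 = 0.9210.
SE = √(p₀(1−p₀)/n) = √(0.076028/823) = 0.0096.
z = (0.9210 − 0.9171)/0.0096 = 0.0039/0.0096 = 0.41.

z = 0.41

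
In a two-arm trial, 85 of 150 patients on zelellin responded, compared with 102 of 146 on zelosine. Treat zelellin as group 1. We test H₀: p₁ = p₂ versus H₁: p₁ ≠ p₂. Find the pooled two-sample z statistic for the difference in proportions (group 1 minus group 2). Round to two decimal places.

p̂₁ = 85/150 = 0.5667, p̂₂ = 102/146 = 0.6986.
Pooled p̂ = (85+102)/(150+146) = 187/296 = 0.6318.
SE = √(0.23264 × 0.013516) = 0.0561.
z = (0.5667 − 0.6986)/0.0561 = -0.1319/0.0561 = -2.35.
Two-sided p-value ≈ 2·Φ(−2.353) = 0.0186.

z = -2.35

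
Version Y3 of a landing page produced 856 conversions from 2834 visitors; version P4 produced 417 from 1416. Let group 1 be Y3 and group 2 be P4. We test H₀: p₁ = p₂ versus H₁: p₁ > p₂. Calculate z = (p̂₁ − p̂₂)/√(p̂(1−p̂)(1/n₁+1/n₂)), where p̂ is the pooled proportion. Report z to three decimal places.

z = 0.507

p̂₁ = 856/2834 ≈ 0.30205, p̂₂ = 417/1416 ≈ 0.29449.
Pooled p̂ = (856+417)/(2834+1416) = 1273/4250 = 0.29953.
SE = √(p̂(1−p̂)(1/n₁+1/n₂)) = √(0.29953·0.70047·0.00105907) = √(0.000222206) = 0.01491.
z = (0.30205 − 0.29449)/0.01491 = 0.00756/0.01491 = 0.507.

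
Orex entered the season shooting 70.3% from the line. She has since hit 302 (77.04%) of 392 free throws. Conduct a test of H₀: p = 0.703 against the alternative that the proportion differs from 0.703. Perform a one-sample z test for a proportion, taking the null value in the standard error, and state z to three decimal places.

p̂ = 302/392 = 0.77041.
Under H₀, SE = √(0.703·0.297/392) = √(0.00053263) = 0.02308.
z = (0.77041 − 0.703)/0.02308 = 0.06741/0.02308 = 2.921.
Two-sided p-value ≈ 2·Φ(−2.921) = 0.0035.

z = 2.921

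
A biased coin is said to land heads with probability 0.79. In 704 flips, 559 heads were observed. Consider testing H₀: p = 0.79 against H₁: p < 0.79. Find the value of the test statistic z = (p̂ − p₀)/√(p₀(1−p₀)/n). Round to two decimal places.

z = 0.26

p̂ = 559/704 ≈ 0.7940.
Under H₀, SE = √(0.79·0.21/704) = √(0.000235653) = 0.0154.
z = (0.7940 − 0.79)/0.0154 = 0.0040/0.0154 = 0.26.
p-value = P(Z < 0.263) ≈ 0.6036.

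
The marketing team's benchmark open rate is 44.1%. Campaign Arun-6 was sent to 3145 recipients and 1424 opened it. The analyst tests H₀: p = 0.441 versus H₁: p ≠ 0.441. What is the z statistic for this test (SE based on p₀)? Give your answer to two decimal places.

z = 1.33

p̂ = 1424/3145 ≈ 0.4528.
Under H₀, SE = √(0.441·0.559/3145) = √(7.83844e-05) = 0.0089.
z = (0.4528 − 0.441)/0.0089 = 0.0118/0.0089 = 1.33.
Two-sided p-value ≈ 2·Φ(−1.331) = 0.1833.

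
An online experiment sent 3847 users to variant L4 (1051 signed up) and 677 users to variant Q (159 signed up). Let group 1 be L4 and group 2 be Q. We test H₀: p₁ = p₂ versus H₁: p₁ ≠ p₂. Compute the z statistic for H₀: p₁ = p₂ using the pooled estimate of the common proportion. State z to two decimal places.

z = 2.08

p̂₁ = 1051/3847 ≈ 0.2732, p̂₂ = 159/677 ≈ 0.2349.
Pooled p̂ = (1051+159)/(3847+677) = 1210/4524 = 0.2675.
SE = √(0.195926 × 0.00173705) = 0.0184.
z = (0.2732 − 0.2349)/0.0184 = 0.0383/0.0184 = 2.08.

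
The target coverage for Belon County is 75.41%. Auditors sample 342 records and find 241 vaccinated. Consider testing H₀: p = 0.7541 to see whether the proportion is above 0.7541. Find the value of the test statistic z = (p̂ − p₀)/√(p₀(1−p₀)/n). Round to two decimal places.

p̂ = 241/342 = 0.7047.
Standard error under H₀: √(0.7541×0.2459/342) = 0.0233.
z = (0.7047 − 0.7541)/0.0233 = -0.0494/0.0233 = -2.12.

z = -2.12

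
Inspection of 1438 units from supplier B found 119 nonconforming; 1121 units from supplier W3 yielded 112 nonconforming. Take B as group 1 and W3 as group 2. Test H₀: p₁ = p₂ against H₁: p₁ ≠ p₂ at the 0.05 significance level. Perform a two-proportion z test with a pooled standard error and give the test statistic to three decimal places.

p̂₁ = 119/1438 ≈ 0.08275, p̂₂ = 112/1121 ≈ 0.09991.
Pooled p̂ = (119+112)/(1438+1121) = 231/2559 = 0.09027.
SE = √(0.082121 × 0.00158747) = 0.01142.
z = (0.08275 − 0.09991)/0.01142 = -0.01716/0.01142 = -1.503.
Two-sided p-value ≈ 2·Φ(−1.503) = 0.1329; since p > α = 0.05, fail to reject H₀.

z = -1.503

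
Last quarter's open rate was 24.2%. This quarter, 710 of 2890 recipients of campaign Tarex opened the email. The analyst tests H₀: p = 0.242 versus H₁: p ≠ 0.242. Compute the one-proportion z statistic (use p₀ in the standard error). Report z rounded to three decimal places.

p̂ = 710/2890 ≈ 0.245675.
Under H₀, SE = √(0.242·0.758/2890) = √(6.34727e-05) = 0.007967.
z = (0.245675 − 0.242)/0.007967 = 0.003675/0.007967 = 0.461.
Two-sided p-value ≈ 2·Φ(−0.461) = 0.6446.

z = 0.461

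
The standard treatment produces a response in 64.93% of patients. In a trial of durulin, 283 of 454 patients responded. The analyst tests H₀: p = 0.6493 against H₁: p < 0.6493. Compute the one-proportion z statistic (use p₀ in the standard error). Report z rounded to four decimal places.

z = -1.1588

p̂ = 283/454 = 0.623348.
SE = √(p₀(1−p₀)/n) = √(0.22771/454) = 0.022396.
z = (0.623348 − 0.6493)/0.022396 = -0.025952/0.022396 = -1.1588.
p-value = P(Z < -1.159) ≈ 0.1233.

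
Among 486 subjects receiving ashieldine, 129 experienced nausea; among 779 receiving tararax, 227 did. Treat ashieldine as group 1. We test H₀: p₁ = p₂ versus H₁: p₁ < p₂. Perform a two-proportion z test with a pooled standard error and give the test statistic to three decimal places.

z = -0.999

p̂₁ = 129/486 ≈ 0.26543, p̂₂ = 227/779 ≈ 0.29140.
Pooled p̂ = (129+227)/(486+779) = 356/1265 = 0.28142.
SE = √(0.202224 × 0.00334131) = 0.02599.
z = (0.26543 − 0.29140)/0.02599 = -0.02597/0.02599 = -0.999.
p-value = P(Z < -0.999) ≈ 0.1589.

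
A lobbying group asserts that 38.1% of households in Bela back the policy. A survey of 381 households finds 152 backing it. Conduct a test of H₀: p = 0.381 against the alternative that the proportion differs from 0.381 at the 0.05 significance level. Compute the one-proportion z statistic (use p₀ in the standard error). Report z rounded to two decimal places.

z = 0.72

p̂ = 152/381 ≈ 0.3990.
SE = √(p₀(1−p₀)/n) = √(0.23584/381) = 0.0249.
z = (0.3990 − 0.381)/0.0249 = 0.0180/0.0249 = 0.72.
p-value = 2·P(Z > 0.721) ≈ 0.4706, so at α = 0.05 we fail to reject H₀.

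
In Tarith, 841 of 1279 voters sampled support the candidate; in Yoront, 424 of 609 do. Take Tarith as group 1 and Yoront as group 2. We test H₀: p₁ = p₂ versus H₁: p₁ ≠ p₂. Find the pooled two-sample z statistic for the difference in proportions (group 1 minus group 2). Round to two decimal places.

z = -1.67

p̂₁ = 841/1279 = 0.65754, p̂₂ = 424/609 = 0.69622.
Pooled p̂ = (841+424)/(1279+609) = 1265/1888 = 0.67002.
SE = √(p̂(1−p̂)(1/n₁+1/n₂)) = √(0.67002·0.32998·0.0024239) = √(0.000535906) = 0.02315.
z = (0.65754 − 0.69622)/0.02315 = -0.03868/0.02315 = -1.67.
Two-sided p-value ≈ 2·Φ(−1.671) = 0.0948.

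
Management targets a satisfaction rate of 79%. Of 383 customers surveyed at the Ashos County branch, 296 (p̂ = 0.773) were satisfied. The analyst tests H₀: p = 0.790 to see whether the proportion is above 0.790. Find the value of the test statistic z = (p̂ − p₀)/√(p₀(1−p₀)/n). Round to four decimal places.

z = -0.8242

p̂ = 296/383 ≈ 0.772846.
Standard error under H₀: √(0.79×0.21/383) = 0.020812.
z = (0.772846 − 0.79)/0.020812 = -0.017154/0.020812 = -0.8242.
p-value = P(Z > -0.824) ≈ 0.7951.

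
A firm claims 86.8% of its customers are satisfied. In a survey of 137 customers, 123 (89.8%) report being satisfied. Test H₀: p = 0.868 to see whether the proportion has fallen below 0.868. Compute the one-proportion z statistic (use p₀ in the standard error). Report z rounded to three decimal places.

p̂ = 123/137 = 0.89781.
SE = √(p₀(1−p₀)/n) = √(0.11458/137) = 0.02892.
z = (0.89781 − 0.868)/0.02892 = 0.02981/0.02892 = 1.031.
p-value = P(Z < 1.031) ≈ 0.8487.

z = 1.031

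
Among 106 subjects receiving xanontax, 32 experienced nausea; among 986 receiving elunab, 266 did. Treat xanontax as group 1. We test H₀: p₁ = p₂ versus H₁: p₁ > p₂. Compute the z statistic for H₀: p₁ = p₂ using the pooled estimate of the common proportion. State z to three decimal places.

p̂₁ = 32/106 = 0.30189, p̂₂ = 266/986 = 0.26978.
Pooled p̂ = (32+266)/(106+986) = 298/1092 = 0.27289.
SE = √(p̂(1−p̂)(1/n₁+1/n₂)) = √(0.27289·0.72711·0.0104482) = √(0.00207315) = 0.04553.
z = (0.30189 − 0.26978)/0.04553 = 0.03211/0.04553 = 0.705.
p-value = P(Z > 0.705) ≈ 0.2403.

z = 0.705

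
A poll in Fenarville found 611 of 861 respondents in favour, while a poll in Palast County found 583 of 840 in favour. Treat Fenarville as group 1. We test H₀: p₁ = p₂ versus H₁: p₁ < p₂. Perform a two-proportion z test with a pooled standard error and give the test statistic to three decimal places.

p̂₁ = 611/861 ≈ 0.70964, p̂₂ = 583/840 ≈ 0.69405.
Pooled p̂ = (611+583)/(861+840) = 1194/1701 = 0.70194.
SE = √(p̂(1−p̂)(1/n₁+1/n₂)) = √(0.70194·0.29806·0.00235192) = √(0.000492068) = 0.02218.
z = (0.70964 − 0.69405)/0.02218 = 0.01559/0.02218 = 0.703.
p-value = P(Z < 0.703) ≈ 0.7589.

z = 0.703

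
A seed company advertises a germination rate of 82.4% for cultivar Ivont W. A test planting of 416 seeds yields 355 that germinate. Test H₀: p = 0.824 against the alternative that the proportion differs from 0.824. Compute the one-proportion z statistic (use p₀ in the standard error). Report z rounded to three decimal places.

z = 1.573

p̂ = 355/416 = 0.85337.
SE = √(p₀(1−p₀)/n) = √(0.14502/416) = 0.01867.
z = (0.85337 − 0.824)/0.01867 = 0.02937/0.01867 = 1.573.
Two-sided p-value ≈ 2·Φ(−1.573) = 0.1158.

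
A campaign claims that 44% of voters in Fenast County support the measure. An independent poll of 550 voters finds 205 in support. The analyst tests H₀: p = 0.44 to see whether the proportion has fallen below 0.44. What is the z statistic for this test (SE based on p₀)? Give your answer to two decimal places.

z = -3.18

p̂ = 205/550 = 0.37273.
Under H₀, SE = √(0.44·0.56/550) = √(0.000448) = 0.02117.
z = (0.37273 − 0.44)/0.02117 = -0.06727/0.02117 = -3.18.
p-value = P(Z < -3.178) ≈ 0.0007.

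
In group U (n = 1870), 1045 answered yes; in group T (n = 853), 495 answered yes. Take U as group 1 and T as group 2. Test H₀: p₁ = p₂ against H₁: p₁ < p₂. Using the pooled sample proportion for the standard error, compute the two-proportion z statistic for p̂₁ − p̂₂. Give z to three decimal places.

z = -1.049

p̂₁ = 1045/1870 = 0.55882, p̂₂ = 495/853 = 0.58030.
Pooled p̂ = (1045+495)/(1870+853) = 1540/2723 = 0.56555.
SE = √(p̂(1−p̂)(1/n₁+1/n₂)) = √(0.56555·0.43445·0.00170709) = √(0.000419437) = 0.02048.
z = (0.55882 − 0.58030)/0.02048 = -0.02148/0.02048 = -1.049.
p-value = P(Z < -1.049) ≈ 0.1471.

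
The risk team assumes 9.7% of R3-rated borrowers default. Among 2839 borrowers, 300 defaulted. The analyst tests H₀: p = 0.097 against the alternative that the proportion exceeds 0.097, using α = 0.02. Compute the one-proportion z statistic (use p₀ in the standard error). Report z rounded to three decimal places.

z = 1.561

p̂ = 300/2839 ≈ 0.105671.
SE = √(p₀(1−p₀)/n) = √(0.087591/2839) = 0.005555.
z = (0.105671 − 0.097)/0.005555 = 0.008671/0.005555 = 1.561.
p-value = P(Z > 1.561) ≈ 0.0593. With α = 0.02, fail to reject H₀.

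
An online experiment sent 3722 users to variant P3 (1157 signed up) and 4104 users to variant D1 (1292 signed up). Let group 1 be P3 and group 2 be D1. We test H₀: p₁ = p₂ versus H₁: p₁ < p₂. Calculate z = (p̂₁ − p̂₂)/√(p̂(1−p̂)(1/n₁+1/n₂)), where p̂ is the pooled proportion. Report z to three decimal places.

p̂₁ = 1157/3722 ≈ 0.31085, p̂₂ = 1292/4104 ≈ 0.31481.
Pooled p̂ = (1157+1292)/(3722+4104) = 2449/7826 = 0.31293.
SE = √(p̂(1−p̂)(1/n₁+1/n₂)) = √(0.31293·0.68707·0.000512337) = √(0.000110155) = 0.01050.
z = (0.31085 − 0.31481)/0.01050 = -0.00396/0.01050 = -0.377.
p-value = P(Z < -0.377) ≈ 0.3530.

z = -0.377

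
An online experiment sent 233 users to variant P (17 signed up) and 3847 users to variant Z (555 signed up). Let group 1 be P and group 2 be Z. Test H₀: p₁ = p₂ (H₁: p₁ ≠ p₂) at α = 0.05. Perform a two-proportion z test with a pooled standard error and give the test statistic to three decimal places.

z = -3.044

p̂₁ = 17/233 = 0.072961, p̂₂ = 555/3847 = 0.144268.
Pooled p̂ = (17+555)/(233+3847) = 572/4080 = 0.140196.
SE = √(0.120541 × 0.00455179) = 0.023424.
z = (0.072961 − 0.144268)/0.023424 = -0.071307/0.023424 = -3.044.
Two-sided p-value ≈ 2·Φ(−3.044) = 0.0023. With α = 0.05, reject H₀.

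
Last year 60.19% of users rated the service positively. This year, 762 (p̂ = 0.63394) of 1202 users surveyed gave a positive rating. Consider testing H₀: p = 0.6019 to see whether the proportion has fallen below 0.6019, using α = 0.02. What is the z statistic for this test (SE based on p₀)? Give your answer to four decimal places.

z = 2.2695

p̂ = 762/1202 ≈ 0.633943.
SE = √(p₀(1−p₀)/n) = √(0.23962/1202) = 0.014119.
z = (0.633943 − 0.6019)/0.014119 = 0.032043/0.014119 = 2.2695.
p-value = P(Z < 2.270) ≈ 0.9884. With α = 0.02, fail to reject H₀.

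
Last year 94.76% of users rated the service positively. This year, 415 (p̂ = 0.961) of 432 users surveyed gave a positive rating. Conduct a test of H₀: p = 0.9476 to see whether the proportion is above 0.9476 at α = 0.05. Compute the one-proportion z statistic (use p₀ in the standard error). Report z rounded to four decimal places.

z = 1.2171

p̂ = 415/432 = 0.960648.
SE = √(p₀(1−p₀)/n) = √(0.049654/432) = 0.010721.
z = (0.960648 − 0.9476)/0.010721 = 0.013048/0.010721 = 1.2171.
p-value = P(Z > 1.217) ≈ 0.1118. With α = 0.05, fail to reject H₀.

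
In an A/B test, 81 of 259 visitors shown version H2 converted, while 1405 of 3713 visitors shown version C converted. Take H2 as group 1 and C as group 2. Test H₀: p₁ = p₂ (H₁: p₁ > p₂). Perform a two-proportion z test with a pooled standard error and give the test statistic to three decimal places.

p̂₁ = 81/259 ≈ 0.31274, p̂₂ = 1405/3713 ≈ 0.37840.
Pooled p̂ = (81+1405)/(259+3713) = 1486/3972 = 0.37412.
SE = √(p̂(1−p̂)(1/n₁+1/n₂)) = √(0.37412·0.62588·0.00413033) = √(0.000967133) = 0.03110.
z = (0.31274 − 0.37840)/0.03110 = -0.06566/0.03110 = -2.111.
p-value = P(Z > -2.111) ≈ 0.9826.

z = -2.111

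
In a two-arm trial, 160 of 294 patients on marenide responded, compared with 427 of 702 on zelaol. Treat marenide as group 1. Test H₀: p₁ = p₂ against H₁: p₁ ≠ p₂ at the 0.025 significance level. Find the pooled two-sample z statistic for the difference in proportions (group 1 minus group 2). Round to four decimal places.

z = -1.8740

p̂₁ = 160/294 ≈ 0.544218, p̂₂ = 427/702 ≈ 0.608262.
Pooled p̂ = (160+427)/(294+702) = 587/996 = 0.589357.
SE = √(0.242015 × 0.00482586) = 0.034175.
z = (0.544218 − 0.608262)/0.034175 = -0.064044/0.034175 = -1.8740.
Two-sided p-value ≈ 2·Φ(−1.874) = 0.0609; since p > α = 0.025, fail to reject H₀.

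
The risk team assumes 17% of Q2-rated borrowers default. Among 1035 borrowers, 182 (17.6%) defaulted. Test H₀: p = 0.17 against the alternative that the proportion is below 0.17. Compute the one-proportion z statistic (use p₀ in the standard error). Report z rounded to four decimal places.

p̂ = 182/1035 = 0.175845.
SE = √(p₀(1−p₀)/n) = √(0.1411/1035) = 0.011676.
z = (0.175845 − 0.17)/0.011676 = 0.005845/0.011676 = 0.5006.
p-value = P(Z < 0.501) ≈ 0.6917.

z = 0.5006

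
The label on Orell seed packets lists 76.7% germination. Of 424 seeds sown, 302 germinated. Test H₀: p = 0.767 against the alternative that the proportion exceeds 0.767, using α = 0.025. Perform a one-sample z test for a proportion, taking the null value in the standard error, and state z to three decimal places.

z = -2.666

p̂ = 302/424 ≈ 0.71226.
SE = √(p₀(1−p₀)/n) = √(0.17871/424) = 0.02053.
z = (0.71226 − 0.767)/0.02053 = -0.05474/0.02053 = -2.666.
p-value = P(Z > -2.666) ≈ 0.9962, so at α = 0.025 we fail to reject H₀.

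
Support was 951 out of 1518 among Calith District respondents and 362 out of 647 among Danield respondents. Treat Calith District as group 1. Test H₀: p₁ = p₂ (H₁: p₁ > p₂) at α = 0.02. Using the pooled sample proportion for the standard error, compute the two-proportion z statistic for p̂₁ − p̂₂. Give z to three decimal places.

p̂₁ = 951/1518 = 0.626482, p̂₂ = 362/647 = 0.559505.
Pooled p̂ = (951+362)/(1518+647) = 1313/2165 = 0.606467.
SE = √(p̂(1−p̂)(1/n₁+1/n₂)) = √(0.606467·0.393533·0.00220436) = √(0.000526103) = 0.022937.
z = (0.626482 − 0.559505)/0.022937 = 0.066977/0.022937 = 2.920.
p-value = P(Z > 2.920) ≈ 0.0017, so at α = 0.02 we reject H₀.

z = 2.920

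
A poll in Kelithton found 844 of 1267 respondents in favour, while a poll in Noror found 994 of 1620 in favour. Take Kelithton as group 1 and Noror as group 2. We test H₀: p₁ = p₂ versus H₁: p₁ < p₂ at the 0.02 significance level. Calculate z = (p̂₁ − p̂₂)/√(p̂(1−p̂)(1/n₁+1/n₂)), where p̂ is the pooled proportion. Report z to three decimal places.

z = 2.914

p̂₁ = 844/1267 = 0.66614, p̂₂ = 994/1620 = 0.61358.
Pooled p̂ = (844+994)/(1267+1620) = 1838/2887 = 0.63665.
SE = √(p̂(1−p̂)(1/n₁+1/n₂)) = √(0.63665·0.36335·0.00140655) = √(0.000325374) = 0.01804.
z = (0.66614 − 0.61358)/0.01804 = 0.05256/0.01804 = 2.914.
p-value = P(Z < 2.914) ≈ 0.9982; since p > α = 0.02, fail to reject H₀.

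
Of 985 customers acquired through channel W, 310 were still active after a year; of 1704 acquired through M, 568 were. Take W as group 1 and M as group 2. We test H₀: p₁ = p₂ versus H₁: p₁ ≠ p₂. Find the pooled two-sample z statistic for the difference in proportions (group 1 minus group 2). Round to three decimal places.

p̂₁ = 310/985 = 0.314721, p̂₂ = 568/1704 = 0.333333.
Pooled p̂ = (310+568)/(985+1704) = 878/2689 = 0.326515.
SE = √(p̂(1−p̂)(1/n₁+1/n₂)) = √(0.326515·0.673485·0.00160208) = √(0.000352303) = 0.018770.
z = (0.314721 − 0.333333)/0.018770 = -0.018612/0.018770 = -0.992.

z = -0.992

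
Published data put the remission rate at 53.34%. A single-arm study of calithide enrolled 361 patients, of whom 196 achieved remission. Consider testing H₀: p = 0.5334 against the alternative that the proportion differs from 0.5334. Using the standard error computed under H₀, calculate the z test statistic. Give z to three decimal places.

p̂ = 196/361 ≈ 0.54294.
Under H₀, SE = √(0.5334·0.4666/361) = √(0.000689431) = 0.02626.
z = (0.54294 − 0.5334)/0.02626 = 0.00954/0.02626 = 0.363.
p-value = 2·P(Z > 0.363) ≈ 0.7165.

z = 0.363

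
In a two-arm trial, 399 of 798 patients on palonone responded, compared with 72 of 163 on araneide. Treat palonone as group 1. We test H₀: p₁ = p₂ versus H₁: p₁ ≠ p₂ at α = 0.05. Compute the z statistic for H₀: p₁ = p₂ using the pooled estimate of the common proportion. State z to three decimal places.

z = 1.356

p̂₁ = 399/798 ≈ 0.50000, p̂₂ = 72/163 ≈ 0.44172.
Pooled p̂ = (399+72)/(798+163) = 471/961 = 0.49011.
SE = √(p̂(1−p̂)(1/n₁+1/n₂)) = √(0.49011·0.50989·0.0073881) = √(0.0018463) = 0.04297.
z = (0.50000 − 0.44172)/0.04297 = 0.05828/0.04297 = 1.356.
p-value = 2·P(Z > 1.356) ≈ 0.1750, so at α = 0.05 we fail to reject H₀.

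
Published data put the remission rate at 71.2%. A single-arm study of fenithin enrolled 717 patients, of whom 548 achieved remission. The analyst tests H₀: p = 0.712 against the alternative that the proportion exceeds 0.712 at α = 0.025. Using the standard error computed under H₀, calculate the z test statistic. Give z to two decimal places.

p̂ = 548/717 ≈ 0.7643.
Standard error under H₀: √(0.712×0.288/717) = 0.0169.
z = (0.7643 − 0.712)/0.0169 = 0.0523/0.0169 = 3.09.
p-value = P(Z > 3.092) ≈ 0.0010. With α = 0.025, reject H₀.

z = 3.09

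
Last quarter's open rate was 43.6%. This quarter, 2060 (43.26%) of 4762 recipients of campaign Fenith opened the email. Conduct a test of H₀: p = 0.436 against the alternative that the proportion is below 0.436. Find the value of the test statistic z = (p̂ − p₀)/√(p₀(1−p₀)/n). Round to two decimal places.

z = -0.47

p̂ = 2060/4762 = 0.4326.
Standard error under H₀: √(0.436×0.564/4762) = 0.0072.
z = (0.4326 − 0.436)/0.0072 = -0.0034/0.0072 = -0.47.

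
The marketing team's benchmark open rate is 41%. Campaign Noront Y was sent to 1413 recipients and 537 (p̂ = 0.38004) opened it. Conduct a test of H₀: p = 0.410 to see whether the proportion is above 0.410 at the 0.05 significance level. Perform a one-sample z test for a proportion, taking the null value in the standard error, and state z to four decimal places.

p̂ = 537/1413 ≈ 0.3800425.
SE = √(p₀(1−p₀)/n) = √(0.2419/1413) = 0.0130842.
z = (0.3800425 − 0.41)/0.0130842 = -0.0299575/0.0130842 = -2.2896.
p-value = P(Z > -2.290) ≈ 0.9890; since p > α = 0.05, fail to reject H₀.

z = -2.2896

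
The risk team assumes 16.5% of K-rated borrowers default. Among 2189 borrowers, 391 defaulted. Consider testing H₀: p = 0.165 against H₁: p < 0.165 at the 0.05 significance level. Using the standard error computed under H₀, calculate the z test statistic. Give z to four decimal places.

z = 1.7168

p̂ = 391/2189 ≈ 0.1786204.
Under H₀, SE = √(0.165·0.835/2189) = √(6.29397e-05) = 0.0079335.
z = (0.1786204 − 0.165)/0.0079335 = 0.0136204/0.0079335 = 1.7168.
p-value = P(Z < 1.717) ≈ 0.9570. With α = 0.05, fail to reject H₀.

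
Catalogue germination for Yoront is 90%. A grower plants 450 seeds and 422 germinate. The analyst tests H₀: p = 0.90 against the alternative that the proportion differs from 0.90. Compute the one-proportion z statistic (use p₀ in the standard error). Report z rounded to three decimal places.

z = 2.671

p̂ = 422/450 = 0.937778.
SE = √(p₀(1−p₀)/n) = √(0.09/450) = 0.014142.
z = (0.937778 − 0.9)/0.014142 = 0.037778/0.014142 = 2.671.
Two-sided p-value ≈ 2·Φ(−2.671) = 0.0076.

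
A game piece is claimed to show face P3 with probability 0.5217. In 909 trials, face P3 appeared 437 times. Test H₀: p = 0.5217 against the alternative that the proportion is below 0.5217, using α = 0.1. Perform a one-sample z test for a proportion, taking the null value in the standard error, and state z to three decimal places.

p̂ = 437/909 ≈ 0.480748.
SE = √(p₀(1−p₀)/n) = √(0.24953/909) = 0.016568.
z = (0.480748 − 0.5217)/0.016568 = -0.040952/0.016568 = -2.472.
p-value = P(Z < -2.472) ≈ 0.0067; since p < α = 0.1, reject H₀.

z = -2.472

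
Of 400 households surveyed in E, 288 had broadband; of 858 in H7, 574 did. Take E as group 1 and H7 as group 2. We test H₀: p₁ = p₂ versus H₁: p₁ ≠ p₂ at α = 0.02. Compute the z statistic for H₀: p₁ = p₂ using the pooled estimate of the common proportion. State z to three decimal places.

p̂₁ = 288/400 = 0.72000, p̂₂ = 574/858 = 0.66900.
Pooled p̂ = (288+574)/(400+858) = 862/1258 = 0.68521.
SE = √(0.215696 × 0.0036655) = 0.02812.
z = (0.72000 − 0.66900)/0.02812 = 0.05100/0.02812 = 1.814.
p-value = 2·P(Z > 1.814) ≈ 0.0697; since p > α = 0.02, fail to reject H₀.

z = 1.814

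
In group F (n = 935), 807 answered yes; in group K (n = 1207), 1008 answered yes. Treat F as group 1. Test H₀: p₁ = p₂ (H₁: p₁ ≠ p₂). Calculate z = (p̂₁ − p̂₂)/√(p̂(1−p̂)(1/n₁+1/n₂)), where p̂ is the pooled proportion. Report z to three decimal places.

z = 1.785

p̂₁ = 807/935 = 0.86310, p̂₂ = 1008/1207 = 0.83513.
Pooled p̂ = (807+1008)/(935+1207) = 1815/2142 = 0.84734.
SE = √(p̂(1−p̂)(1/n₁+1/n₂)) = √(0.84734·0.15266·0.00189802) = √(0.00024552) = 0.01567.
z = (0.86310 − 0.83513)/0.01567 = 0.02797/0.01567 = 1.785.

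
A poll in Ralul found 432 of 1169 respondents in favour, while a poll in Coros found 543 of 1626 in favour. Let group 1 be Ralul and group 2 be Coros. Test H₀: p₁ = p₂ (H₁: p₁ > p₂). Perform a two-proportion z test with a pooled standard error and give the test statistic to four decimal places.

z = 1.9478

p̂₁ = 432/1169 = 0.3695466, p̂₂ = 543/1626 = 0.3339483.
Pooled p̂ = (432+543)/(1169+1626) = 975/2795 = 0.3488372.
SE = √(p̂(1−p̂)(1/n₁+1/n₂)) = √(0.3488372·0.6511628·0.00147044) = √(0.00033401) = 0.0182759.
z = (0.3695466 − 0.3339483)/0.0182759 = 0.0355983/0.0182759 = 1.9478.
p-value = P(Z > 1.948) ≈ 0.0257.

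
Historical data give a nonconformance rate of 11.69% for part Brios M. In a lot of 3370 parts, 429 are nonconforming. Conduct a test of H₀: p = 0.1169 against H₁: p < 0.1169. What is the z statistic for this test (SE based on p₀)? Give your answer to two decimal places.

p̂ = 429/3370 ≈ 0.12730.
Under H₀, SE = √(0.1169·0.8831/3370) = √(3.06334e-05) = 0.00553.
z = (0.12730 − 0.1169)/0.00553 = 0.01040/0.00553 = 1.88.
p-value = P(Z < 1.879) ≈ 0.9699.

z = 1.88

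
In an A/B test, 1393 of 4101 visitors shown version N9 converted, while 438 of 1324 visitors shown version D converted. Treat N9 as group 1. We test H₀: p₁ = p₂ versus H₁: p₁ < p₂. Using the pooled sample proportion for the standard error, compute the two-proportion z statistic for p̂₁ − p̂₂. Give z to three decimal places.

z = 0.593

p̂₁ = 1393/4101 ≈ 0.339673, p̂₂ = 438/1324 ≈ 0.330816.
Pooled p̂ = (1393+438)/(4101+1324) = 1831/5425 = 0.337512.
SE = √(p̂(1−p̂)(1/n₁+1/n₂)) = √(0.337512·0.662488·0.00099913) = √(0.000223403) = 0.014947.
z = (0.339673 − 0.330816)/0.014947 = 0.008857/0.014947 = 0.593.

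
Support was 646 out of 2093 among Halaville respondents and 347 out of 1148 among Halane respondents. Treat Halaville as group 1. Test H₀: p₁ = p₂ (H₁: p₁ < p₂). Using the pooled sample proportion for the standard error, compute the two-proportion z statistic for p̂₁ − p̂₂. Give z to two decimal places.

p̂₁ = 646/2093 ≈ 0.30865, p̂₂ = 347/1148 ≈ 0.30226.
Pooled p̂ = (646+347)/(2093+1148) = 993/3241 = 0.30639.
SE = √(p̂(1−p̂)(1/n₁+1/n₂)) = √(0.30639·0.69361·0.00134886) = √(0.000286652) = 0.01693.
z = (0.30865 − 0.30226)/0.01693 = 0.00639/0.01693 = 0.38.

z = 0.38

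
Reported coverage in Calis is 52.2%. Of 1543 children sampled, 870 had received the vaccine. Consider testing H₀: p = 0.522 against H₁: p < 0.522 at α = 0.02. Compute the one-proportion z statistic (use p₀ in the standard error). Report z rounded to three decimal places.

z = 3.290

p̂ = 870/1543 ≈ 0.563837.
SE = √(p₀(1−p₀)/n) = √(0.24952/1543) = 0.012716.
z = (0.563837 − 0.522)/0.012716 = 0.041837/0.012716 = 3.290.
p-value = P(Z < 3.290) ≈ 0.9995; since p > α = 0.02, fail to reject H₀.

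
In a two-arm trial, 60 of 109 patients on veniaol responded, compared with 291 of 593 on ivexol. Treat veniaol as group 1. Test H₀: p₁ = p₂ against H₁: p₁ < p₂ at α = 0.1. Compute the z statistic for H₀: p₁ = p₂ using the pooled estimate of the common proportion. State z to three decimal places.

z = 1.146

p̂₁ = 60/109 = 0.55046, p̂₂ = 291/593 = 0.49073.
Pooled p̂ = (60+291)/(109+593) = 351/702 = 0.50000.
SE = √(p̂(1−p̂)(1/n₁+1/n₂)) = √(0.50000·0.50000·0.0108607) = √(0.00271516) = 0.05211.
z = (0.55046 − 0.49073)/0.05211 = 0.05973/0.05211 = 1.146.
p-value = P(Z < 1.146) ≈ 0.8742, so at α = 0.1 we fail to reject H₀.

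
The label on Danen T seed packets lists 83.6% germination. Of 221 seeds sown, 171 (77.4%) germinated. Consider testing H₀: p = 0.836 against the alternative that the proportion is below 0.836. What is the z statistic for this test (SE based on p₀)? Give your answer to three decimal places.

z = -2.499

p̂ = 171/221 ≈ 0.77376.
Standard error under H₀: √(0.836×0.164/221) = 0.02491.
z = (0.77376 − 0.836)/0.02491 = -0.06224/0.02491 = -2.499.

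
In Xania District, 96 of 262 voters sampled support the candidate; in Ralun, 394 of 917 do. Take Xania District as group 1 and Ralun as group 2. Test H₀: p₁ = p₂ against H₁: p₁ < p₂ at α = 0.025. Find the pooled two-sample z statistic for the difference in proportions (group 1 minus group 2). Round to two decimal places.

p̂₁ = 96/262 ≈ 0.3664, p̂₂ = 394/917 ≈ 0.4297.
Pooled p̂ = (96+394)/(262+917) = 490/1179 = 0.4156.
SE = √(p̂(1−p̂)(1/n₁+1/n₂)) = √(0.4156·0.5844·0.00490731) = √(0.00119188) = 0.0345.
z = (0.3664 − 0.4297)/0.0345 = -0.0633/0.0345 = -1.83.
p-value = P(Z < -1.832) ≈ 0.0335. With α = 0.025, fail to reject H₀.

z = -1.83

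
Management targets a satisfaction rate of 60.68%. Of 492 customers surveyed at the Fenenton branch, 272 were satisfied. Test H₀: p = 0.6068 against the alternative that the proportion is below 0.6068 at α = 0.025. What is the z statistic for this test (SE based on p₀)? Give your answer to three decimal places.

p̂ = 272/492 = 0.55285.
Under H₀, SE = √(0.6068·0.3932/492) = √(0.000484947) = 0.02202.
z = (0.55285 − 0.6068)/0.02202 = -0.05395/0.02202 = -2.450.
p-value = P(Z < -2.450) ≈ 0.0071, so at α = 0.025 we reject H₀.

z = -2.450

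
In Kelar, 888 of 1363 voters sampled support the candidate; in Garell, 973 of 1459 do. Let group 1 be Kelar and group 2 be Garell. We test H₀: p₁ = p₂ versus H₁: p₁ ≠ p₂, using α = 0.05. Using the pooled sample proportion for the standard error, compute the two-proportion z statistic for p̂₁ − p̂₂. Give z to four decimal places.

p̂₁ = 888/1363 = 0.6515040, p̂₂ = 973/1459 = 0.6668951.
Pooled p̂ = (888+973)/(1363+1459) = 1861/2822 = 0.6594614.
SE = √(0.224572 × 0.00141908) = 0.0178518.
z = (0.6515040 − 0.6668951)/0.0178518 = -0.0153911/0.0178518 = -0.8622.
Two-sided p-value ≈ 2·Φ(−0.862) = 0.3886. With α = 0.05, fail to reject H₀.

z = -0.8622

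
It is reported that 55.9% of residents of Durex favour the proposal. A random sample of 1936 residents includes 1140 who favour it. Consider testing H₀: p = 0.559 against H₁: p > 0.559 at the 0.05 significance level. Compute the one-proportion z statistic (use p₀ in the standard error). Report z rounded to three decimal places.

z = 2.645

p̂ = 1140/1936 ≈ 0.58884.
Under H₀, SE = √(0.559·0.441/1936) = √(0.000127334) = 0.01128.
z = (0.58884 − 0.559)/0.01128 = 0.02984/0.01128 = 2.645.
p-value = P(Z > 2.645) ≈ 0.0041. With α = 0.05, reject H₀.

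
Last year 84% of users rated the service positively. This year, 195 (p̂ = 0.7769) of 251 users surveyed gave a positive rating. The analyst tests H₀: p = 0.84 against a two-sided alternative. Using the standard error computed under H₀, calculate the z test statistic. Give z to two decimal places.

p̂ = 195/251 ≈ 0.7769.
Under H₀, SE = √(0.84·0.16/251) = √(0.000535458) = 0.0231.
z = (0.7769 − 0.84)/0.0231 = -0.0631/0.0231 = -2.73.
Two-sided p-value ≈ 2·Φ(−2.727) = 0.0064.

z = -2.73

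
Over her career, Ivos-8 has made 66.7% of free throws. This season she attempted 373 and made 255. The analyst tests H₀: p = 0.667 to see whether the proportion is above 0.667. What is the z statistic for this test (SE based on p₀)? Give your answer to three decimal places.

z = 0.682

p̂ = 255/373 ≈ 0.68365.
Under H₀, SE = √(0.667·0.333/373) = √(0.000595472) = 0.02440.
z = (0.68365 − 0.667)/0.02440 = 0.01665/0.02440 = 0.682.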